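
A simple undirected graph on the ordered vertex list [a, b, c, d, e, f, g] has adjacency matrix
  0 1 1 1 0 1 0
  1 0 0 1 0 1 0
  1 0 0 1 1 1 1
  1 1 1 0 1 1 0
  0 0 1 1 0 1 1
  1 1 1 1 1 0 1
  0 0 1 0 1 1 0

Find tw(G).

3

A width-3 tree decomposition is:
Bags: B1 = {a, c, d, f}  B2 = {c, d, e, f}  B3 = {c, e, f, g}  B4 = {a, b, d, f}
Tree: B1–B2, B2–B3, B1–B4
Every bag has size at most 4, so the width is 4 − 1 = 3 and tw(G) ≤ 3. For the lower bound, the 4 vertices {c, d, e, f} are pairwise adjacent, and any tree decomposition puts a clique entirely inside one bag — forcing width ≥ 3. The upper and lower bounds meet at 3, so that is the treewidth.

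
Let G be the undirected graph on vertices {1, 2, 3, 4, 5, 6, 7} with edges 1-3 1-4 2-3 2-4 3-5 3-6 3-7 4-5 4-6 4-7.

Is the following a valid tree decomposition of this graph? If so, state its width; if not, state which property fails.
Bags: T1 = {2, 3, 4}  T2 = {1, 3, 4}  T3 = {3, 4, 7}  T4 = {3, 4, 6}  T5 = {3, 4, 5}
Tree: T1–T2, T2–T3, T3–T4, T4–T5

Checking the three conditions: (i) the bags cover all of {1, 2, 3, 4, 5, 6, 7}; (ii) for each edge, some bag contains both endpoints; (iii) the bags containing any fixed vertex form a subtree. All hold, so the decomposition is valid with width 3 − 1 = 2.

Yes; width 2.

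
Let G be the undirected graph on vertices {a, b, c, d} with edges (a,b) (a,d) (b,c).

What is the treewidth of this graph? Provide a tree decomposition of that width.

Treewidth 1.
One optimal decomposition is:
Bags: B1 = {a, b}  B2 = {b, c}  B3 = {a, d}
Tree: B1–B2, B1–B3

Each bag holds 2 vertices, so the decomposition has width 1, which upper-bounds the treewidth. G has an edge, so its treewidth is at least 1. The upper and lower bounds meet at 1, so that is the treewidth.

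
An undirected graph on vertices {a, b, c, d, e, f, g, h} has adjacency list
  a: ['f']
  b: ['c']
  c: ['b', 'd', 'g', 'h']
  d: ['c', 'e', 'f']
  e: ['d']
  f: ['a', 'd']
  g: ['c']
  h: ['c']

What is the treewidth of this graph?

1

A width-1 tree decomposition is:
Bags: B1 = {c, d}  B2 = {c, g}  B3 = {d, e}  B4 = {c, h}  B5 = {d, f}  B6 = {b, c}  B7 = {a, f}
Tree: B1–B2, B1–B3, B1–B4, B3–B5, B2–B6, B5–B7
The largest bag has 2 vertices, giving width 1; this decomposition certifies tw(G) ≤ 1. Since G has at least one edge (e.g. d–c), it is not an edgeless graph, so tw(G) ≥ 1. Combining the bounds, tw(G) = 1.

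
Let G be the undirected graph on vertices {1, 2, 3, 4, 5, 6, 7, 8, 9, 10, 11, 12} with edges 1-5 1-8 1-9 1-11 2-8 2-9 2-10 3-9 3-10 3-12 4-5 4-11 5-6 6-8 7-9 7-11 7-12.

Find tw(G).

A width-3 tree decomposition is:
Bags: B1 = {4, 5, 6, 8}  B2 = {1, 4, 5, 8}  B3 = {1, 4, 8, 11}  B4 = {1, 2, 8, 11}  B5 = {1, 2, 9, 11}  B6 = {2, 7, 9, 11}  B7 = {2, 7, 9, 10}  B8 = {3, 7, 9, 10}  B9 = {3, 7, 10, 12}
Tree: B1–B2, B2–B3, B3–B4, B4–B5, B5–B6, B6–B7, B7–B8, B8–B9
Each bag holds 4 vertices, so the decomposition has width 3, which upper-bounds the treewidth. For the lower bound: the 4 vertex sets {4,5,6}, {8}, {1}, {2,7,9,11} are disjoint, each induces a connected subgraph, and every pair is joined by at least one edge of G. Contracting each set to a single vertex therefore yields K_{4} as a minor, and since treewidth is minor-monotone, tw(G) ≥ tw(K_{4}) = 3. Hence tw(G) = 3 exactly.

3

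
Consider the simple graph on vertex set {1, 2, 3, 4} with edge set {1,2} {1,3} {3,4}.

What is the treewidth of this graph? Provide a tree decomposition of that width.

Treewidth 1.
One such decomposition:
Bags: B1 = {1, 2}  B2 = {1, 3}  B3 = {3, 4}
Tree: B1–B2, B2–B3

Each bag holds 2 vertices, so the decomposition has width 1, which upper-bounds the treewidth. G has an edge, so its treewidth is at least 1. The upper and lower bounds meet at 1, so that is the treewidth.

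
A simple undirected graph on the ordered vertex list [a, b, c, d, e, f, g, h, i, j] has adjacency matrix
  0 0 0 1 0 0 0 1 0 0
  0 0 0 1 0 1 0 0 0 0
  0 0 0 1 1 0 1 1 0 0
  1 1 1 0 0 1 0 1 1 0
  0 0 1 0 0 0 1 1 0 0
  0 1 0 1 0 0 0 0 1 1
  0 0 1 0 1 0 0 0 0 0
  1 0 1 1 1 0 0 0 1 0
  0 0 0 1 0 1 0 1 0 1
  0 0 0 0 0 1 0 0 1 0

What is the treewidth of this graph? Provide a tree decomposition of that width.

Treewidth 2.
One such decomposition:
Bags: B1 = {d, f, i}  B2 = {d, h, i}  B3 = {a, d, h}  B4 = {b, d, f}  B5 = {c, d, h}  B6 = {f, i, j}  B7 = {c, e, h}  B8 = {c, e, g}
Tree: B1–B2, B2–B3, B1–B4, B2–B5, B1–B6, B5–B7, B7–B8

The largest bag has 3 vertices, giving width 2; this decomposition certifies tw(G) ≤ 2. For the lower bound, the 3 vertices {c, d, h} are pairwise adjacent, and any tree decomposition puts a clique entirely inside one bag — forcing width ≥ 2. Therefore the treewidth is 2.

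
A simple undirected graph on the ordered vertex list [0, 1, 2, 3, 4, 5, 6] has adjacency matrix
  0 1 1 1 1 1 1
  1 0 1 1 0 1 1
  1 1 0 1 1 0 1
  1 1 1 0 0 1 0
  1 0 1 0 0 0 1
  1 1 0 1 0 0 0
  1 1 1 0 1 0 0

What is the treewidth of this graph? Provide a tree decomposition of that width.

The largest bag has 4 vertices, giving width 3; this decomposition certifies tw(G) ≤ 3. On the other hand G contains the 4-clique {0, 1, 2, 3}. A clique must lie in a single bag of any decomposition, so no decomposition can have width below 3. The upper and lower bounds meet at 3, so that is the treewidth.

Treewidth 3.
Bags: B1 = {0, 1, 2, 3}  B2 = {0, 1, 3, 5}  B3 = {0, 1, 2, 6}  B4 = {0, 2, 4, 6}
Tree: B1–B2, B1–B3, B3–B4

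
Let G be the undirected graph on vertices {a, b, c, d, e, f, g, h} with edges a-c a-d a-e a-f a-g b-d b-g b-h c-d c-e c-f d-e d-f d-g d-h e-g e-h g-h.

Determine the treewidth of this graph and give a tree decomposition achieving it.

The largest bag has 4 vertices, giving width 3; this decomposition certifies tw(G) ≤ 3. Conversely, {d, e, g, h} is a clique of size 4, and the vertices of any clique must share a bag in every tree decomposition; so some bag has ≥ 4 vertices and tw(G) ≥ 3. Hence tw(G) = 3 exactly.

Treewidth 3.
One such decomposition:
Bags: B1 = {d, e, g, h}  B2 = {a, d, e, g}  B3 = {a, c, d, e}  B4 = {a, c, d, f}  B5 = {b, d, g, h}
Tree: B1–B2, B2–B3, B3–B4, B1–B5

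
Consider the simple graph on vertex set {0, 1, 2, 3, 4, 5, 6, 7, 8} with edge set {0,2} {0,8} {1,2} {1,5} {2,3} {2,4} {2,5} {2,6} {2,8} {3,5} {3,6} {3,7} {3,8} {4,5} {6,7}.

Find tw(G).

2

A width-2 tree decomposition is:
Bags: B1 = {2, 3, 5}  B2 = {2, 4, 5}  B3 = {2, 3, 8}  B4 = {0, 2, 8}  B5 = {2, 3, 6}  B6 = {1, 2, 5}  B7 = {3, 6, 7}
Tree: B1–B2, B1–B3, B3–B4, B1–B5, B1–B6, B5–B7
Each bag holds 3 vertices, so the decomposition has width 2, which upper-bounds the treewidth. Conversely, {0, 2, 8} is a clique of size 3, and the vertices of any clique must share a bag in every tree decomposition; so some bag has ≥ 3 vertices and tw(G) ≥ 2. The upper and lower bounds meet at 2, so that is the treewidth.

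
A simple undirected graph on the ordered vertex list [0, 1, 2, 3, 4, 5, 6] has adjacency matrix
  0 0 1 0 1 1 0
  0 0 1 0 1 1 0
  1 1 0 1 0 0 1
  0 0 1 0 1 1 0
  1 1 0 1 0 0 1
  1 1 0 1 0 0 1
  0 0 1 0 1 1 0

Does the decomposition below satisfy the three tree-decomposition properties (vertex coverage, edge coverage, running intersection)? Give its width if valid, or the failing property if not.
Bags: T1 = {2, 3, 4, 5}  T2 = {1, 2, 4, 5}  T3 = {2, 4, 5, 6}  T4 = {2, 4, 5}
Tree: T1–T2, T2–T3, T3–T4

A tree decomposition must satisfy three properties: every vertex lies in some bag; for every edge, both endpoints lie together in some bag; and for every vertex, the bags containing it form a connected subtree. Here vertex 0 appears in no bag, so the decomposition is invalid.

No — vertex 0 appears in no bag.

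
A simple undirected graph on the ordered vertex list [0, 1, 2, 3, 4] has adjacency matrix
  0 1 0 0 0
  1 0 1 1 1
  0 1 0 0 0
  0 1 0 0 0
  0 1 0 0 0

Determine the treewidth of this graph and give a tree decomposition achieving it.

Treewidth 1.
One optimal decomposition is:
Bags: B1 = {1, 3}  B2 = {1, 2}  B3 = {1, 4}  B4 = {0, 1}
Tree: B1–B2, B2–B3, B1–B4

Each bag holds 2 vertices, so the decomposition has width 1, which upper-bounds the treewidth. Since G has at least one edge (e.g. 3–1), it is not an edgeless graph, so tw(G) ≥ 1. Combining the bounds, tw(G) = 1.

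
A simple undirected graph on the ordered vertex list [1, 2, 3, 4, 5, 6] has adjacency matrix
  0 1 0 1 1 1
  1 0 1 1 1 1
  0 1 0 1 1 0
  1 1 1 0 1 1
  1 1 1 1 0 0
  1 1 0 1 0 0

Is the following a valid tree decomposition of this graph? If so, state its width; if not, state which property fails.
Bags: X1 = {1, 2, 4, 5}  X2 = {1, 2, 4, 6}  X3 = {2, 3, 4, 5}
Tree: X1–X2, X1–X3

Yes; width 3.

Checking the three conditions: (i) the bags cover all of {1, 2, 3, 4, 5, 6}; (ii) for each edge, some bag contains both endpoints; (iii) the bags containing any fixed vertex form a subtree. All hold, so the decomposition is valid with width 4 − 1 = 3.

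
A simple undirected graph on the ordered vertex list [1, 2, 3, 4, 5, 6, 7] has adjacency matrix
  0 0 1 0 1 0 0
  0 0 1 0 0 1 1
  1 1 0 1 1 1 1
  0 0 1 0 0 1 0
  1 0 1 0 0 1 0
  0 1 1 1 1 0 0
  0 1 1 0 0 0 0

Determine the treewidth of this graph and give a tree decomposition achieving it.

Every bag has size at most 3, so the width is 3 − 1 = 2 and tw(G) ≤ 2. On the other hand G contains the 3-clique {1, 3, 5}. A clique must lie in a single bag of any decomposition, so no decomposition can have width below 2. Combining the bounds, tw(G) = 2.

Treewidth 2.
Bags: B1 = {3, 5, 6}  B2 = {1, 3, 5}  B3 = {2, 3, 6}  B4 = {2, 3, 7}  B5 = {3, 4, 6}
Tree: B1–B2, B1–B3, B3–B4, B1–B5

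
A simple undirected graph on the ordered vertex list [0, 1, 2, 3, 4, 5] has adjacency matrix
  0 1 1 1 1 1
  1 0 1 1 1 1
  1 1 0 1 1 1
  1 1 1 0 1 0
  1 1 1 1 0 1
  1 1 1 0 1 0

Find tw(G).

4

A width-4 tree decomposition is:
Bags: B1 = {0, 1, 2, 4, 5}  B2 = {0, 1, 2, 3, 4}
Tree: B1–B2
The largest bag has 5 vertices, giving width 4; this decomposition certifies tw(G) ≤ 4. On the other hand G contains the 5-clique {0, 1, 2, 3, 4}. A clique must lie in a single bag of any decomposition, so no decomposition can have width below 4. The upper and lower bounds meet at 4, so that is the treewidth.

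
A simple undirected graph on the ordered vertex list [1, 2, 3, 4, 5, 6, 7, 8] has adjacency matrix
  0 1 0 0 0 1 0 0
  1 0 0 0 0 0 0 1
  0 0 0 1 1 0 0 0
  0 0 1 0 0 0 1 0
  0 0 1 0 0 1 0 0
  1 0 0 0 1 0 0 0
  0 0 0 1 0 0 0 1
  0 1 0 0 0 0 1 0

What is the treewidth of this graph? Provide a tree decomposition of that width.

Every bag has size at most 3, so the width is 3 − 1 = 2 and tw(G) ≤ 2. Since 1–6–5–3–4–7–8–2–1 is a cycle in G, G is not acyclic. Forests are exactly the graphs of treewidth ≤ 1, so tw(G) ≥ 2. Combining the bounds, tw(G) = 2.

Treewidth 2.
One such decomposition:
Bags: B1 = {1, 5, 6}  B2 = {1, 3, 5}  B3 = {1, 3, 4}  B4 = {1, 4, 7}  B5 = {1, 7, 8}  B6 = {1, 2, 8}
Tree: B1–B2, B2–B3, B3–B4, B4–B5, B5–B6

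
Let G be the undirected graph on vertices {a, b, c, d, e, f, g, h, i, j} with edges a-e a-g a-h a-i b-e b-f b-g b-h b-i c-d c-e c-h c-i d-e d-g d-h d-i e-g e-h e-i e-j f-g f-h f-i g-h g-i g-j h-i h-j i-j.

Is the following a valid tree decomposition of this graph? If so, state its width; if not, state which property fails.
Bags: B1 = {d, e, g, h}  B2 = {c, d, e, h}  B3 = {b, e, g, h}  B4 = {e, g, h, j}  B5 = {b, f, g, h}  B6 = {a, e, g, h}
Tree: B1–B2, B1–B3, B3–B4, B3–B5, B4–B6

No — vertex i appears in no bag.

A tree decomposition must satisfy three properties: every vertex lies in some bag; for every edge, both endpoints lie together in some bag; and for every vertex, the bags containing it form a connected subtree. Here vertex i appears in no bag, so the decomposition is invalid.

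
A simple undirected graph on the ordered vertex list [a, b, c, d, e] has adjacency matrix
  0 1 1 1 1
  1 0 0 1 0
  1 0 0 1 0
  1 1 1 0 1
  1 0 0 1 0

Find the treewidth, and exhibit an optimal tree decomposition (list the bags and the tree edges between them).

Treewidth 2.
One such decomposition:
Bags: B1 = {a, d, e}  B2 = {a, b, d}  B3 = {a, c, d}
Tree: B1–B2, B2–B3

The largest bag has 3 vertices, giving width 2; this decomposition certifies tw(G) ≤ 2. Conversely, {a, d, e} is a clique of size 3, and the vertices of any clique must share a bag in every tree decomposition; so some bag has ≥ 3 vertices and tw(G) ≥ 2. Combining the bounds, tw(G) = 2.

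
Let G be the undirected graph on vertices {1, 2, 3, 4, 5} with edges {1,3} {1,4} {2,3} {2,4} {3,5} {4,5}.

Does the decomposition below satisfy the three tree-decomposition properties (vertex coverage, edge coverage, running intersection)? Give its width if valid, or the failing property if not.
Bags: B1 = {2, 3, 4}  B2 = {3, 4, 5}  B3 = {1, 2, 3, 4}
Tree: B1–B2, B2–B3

A tree decomposition must satisfy three properties: every vertex lies in some bag; for every edge, both endpoints lie together in some bag; and for every vertex, the bags containing it form a connected subtree. Here bags containing vertex 2 are not connected in the tree, so the decomposition is invalid.

No — bags containing vertex 2 are not connected in the tree.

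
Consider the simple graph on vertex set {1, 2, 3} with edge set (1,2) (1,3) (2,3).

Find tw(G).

A width-2 tree decomposition is:
Bags: B1 = {1, 2, 3}
Tree: (single bag)
A single bag containing all 3 vertices is trivially a valid decomposition of width 2. For the lower bound, the 3 vertices {1, 2, 3} are pairwise adjacent, and any tree decomposition puts a clique entirely inside one bag — forcing width ≥ 2. Hence tw(G) = 2 exactly.

2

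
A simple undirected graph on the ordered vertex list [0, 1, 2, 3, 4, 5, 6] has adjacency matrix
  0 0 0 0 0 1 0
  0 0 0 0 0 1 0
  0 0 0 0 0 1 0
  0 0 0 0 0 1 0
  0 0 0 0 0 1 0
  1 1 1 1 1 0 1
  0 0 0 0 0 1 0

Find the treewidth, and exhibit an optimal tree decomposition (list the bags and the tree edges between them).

Treewidth 1.
One such decomposition:
Bags: B1 = {0, 5}  B2 = {1, 5}  B3 = {3, 5}  B4 = {5, 6}  B5 = {2, 5}  B6 = {4, 5}
Tree: B1–B2, B2–B3, B1–B4, B2–B5, B5–B6

Every bag has size at most 2, so the width is 2 − 1 = 1 and tw(G) ≤ 1. G has an edge, so its treewidth is at least 1. Combining the bounds, tw(G) = 1.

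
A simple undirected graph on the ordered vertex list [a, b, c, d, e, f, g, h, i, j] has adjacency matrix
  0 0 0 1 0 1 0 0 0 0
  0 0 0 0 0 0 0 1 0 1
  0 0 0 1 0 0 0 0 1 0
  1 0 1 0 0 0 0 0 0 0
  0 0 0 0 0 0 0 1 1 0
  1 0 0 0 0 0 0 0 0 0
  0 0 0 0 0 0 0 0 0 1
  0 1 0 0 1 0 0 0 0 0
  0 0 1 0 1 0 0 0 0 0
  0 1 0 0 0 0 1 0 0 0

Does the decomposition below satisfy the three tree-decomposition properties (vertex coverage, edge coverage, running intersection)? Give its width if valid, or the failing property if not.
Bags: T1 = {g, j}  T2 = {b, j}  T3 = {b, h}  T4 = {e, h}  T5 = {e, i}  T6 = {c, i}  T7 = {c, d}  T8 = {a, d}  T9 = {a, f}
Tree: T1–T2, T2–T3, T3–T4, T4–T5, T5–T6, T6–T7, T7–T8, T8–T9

Yes; width 1.

Vertex coverage: the bags together contain {a, b, c, d, e, f, g, h, i, j}, the full vertex set. Edge coverage: each edge of G has both endpoints in at least one bag. Running intersection: for every vertex, the bags containing it form a connected subtree. All three properties hold, so this is a valid tree decomposition of width max|bag| − 1 = 1, and hence tw(G) ≤ 1.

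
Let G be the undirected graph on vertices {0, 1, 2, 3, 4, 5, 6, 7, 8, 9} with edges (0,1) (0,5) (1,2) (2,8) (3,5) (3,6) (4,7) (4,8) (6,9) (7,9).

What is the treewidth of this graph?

2

A width-2 tree decomposition is:
Bags: B1 = {0, 1, 5}  B2 = {1, 2, 5}  B3 = {2, 5, 8}  B4 = {4, 5, 8}  B5 = {4, 5, 7}  B6 = {5, 7, 9}  B7 = {5, 6, 9}  B8 = {3, 5, 6}
Tree: B1–B2, B2–B3, B3–B4, B4–B5, B5–B6, B6–B7, B7–B8
Each bag holds 3 vertices, so the decomposition has width 2, which upper-bounds the treewidth. The edges 5–0–1–2–8–4–7–9–6–3–5 form a cycle, so G is not a tree and its treewidth is at least 2. Hence tw(G) = 2 exactly.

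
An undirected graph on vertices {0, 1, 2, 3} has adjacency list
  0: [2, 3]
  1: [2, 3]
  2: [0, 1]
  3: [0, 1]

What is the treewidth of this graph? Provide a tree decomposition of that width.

The largest bag has 3 vertices, giving width 2; this decomposition certifies tw(G) ≤ 2. Since 3–0–2–1–3 is a cycle in G, G is not acyclic. Forests are exactly the graphs of treewidth ≤ 1, so tw(G) ≥ 2. The upper and lower bounds meet at 2, so that is the treewidth.

Treewidth 2.
One such decomposition:
Bags: B1 = {0, 2, 3}  B2 = {1, 2, 3}
Tree: B1–B2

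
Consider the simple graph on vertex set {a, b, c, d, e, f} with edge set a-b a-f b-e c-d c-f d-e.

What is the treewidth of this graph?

A width-2 tree decomposition is:
Bags: B1 = {a, b, f}  B2 = {b, c, f}  B3 = {b, c, d}  B4 = {b, d, e}
Tree: B1–B2, B2–B3, B3–B4
The largest bag has 3 vertices, giving width 2; this decomposition certifies tw(G) ≤ 2. For the lower bound, G contains the cycle b–a–f–c–d–e–b, so G is not a forest; only forests have treewidth ≤ 1, hence tw(G) ≥ 2. Combining the bounds, tw(G) = 2.

2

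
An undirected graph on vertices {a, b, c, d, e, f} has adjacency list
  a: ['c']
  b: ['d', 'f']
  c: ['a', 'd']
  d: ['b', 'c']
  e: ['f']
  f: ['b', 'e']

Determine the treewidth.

A width-1 tree decomposition is:
Bags: B1 = {a, c}  B2 = {c, d}  B3 = {b, d}  B4 = {b, f}  B5 = {e, f}
Tree: B1–B2, B2–B3, B3–B4, B4–B5
The largest bag has 2 vertices, giving width 1; this decomposition certifies tw(G) ≤ 1. Any graph with an edge has treewidth ≥ 1, and G has the edge a–c. Hence tw(G) = 1 exactly.

1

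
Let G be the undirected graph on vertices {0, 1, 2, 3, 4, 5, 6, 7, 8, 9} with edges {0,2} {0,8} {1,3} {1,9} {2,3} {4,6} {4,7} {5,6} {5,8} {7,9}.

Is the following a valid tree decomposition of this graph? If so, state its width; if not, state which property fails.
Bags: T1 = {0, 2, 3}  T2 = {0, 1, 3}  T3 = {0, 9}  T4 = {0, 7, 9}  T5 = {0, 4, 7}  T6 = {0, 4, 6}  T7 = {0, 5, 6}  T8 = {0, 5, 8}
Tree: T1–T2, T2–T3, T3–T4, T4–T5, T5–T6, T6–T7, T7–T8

A tree decomposition must satisfy three properties: every vertex lies in some bag; for every edge, both endpoints lie together in some bag; and for every vertex, the bags containing it form a connected subtree. Here edge (1,9) lies in no bag, so the decomposition is invalid.

No — edge (1,9) lies in no bag.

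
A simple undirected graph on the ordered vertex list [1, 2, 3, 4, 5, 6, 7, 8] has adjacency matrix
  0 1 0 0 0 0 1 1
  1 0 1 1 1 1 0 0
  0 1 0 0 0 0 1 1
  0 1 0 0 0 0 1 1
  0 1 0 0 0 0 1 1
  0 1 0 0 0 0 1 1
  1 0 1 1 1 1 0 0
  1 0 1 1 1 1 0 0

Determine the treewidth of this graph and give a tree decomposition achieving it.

Every bag has size at most 4, so the width is 4 − 1 = 3 and tw(G) ≤ 3. For the lower bound: the 4 vertex sets {1,2}, {4,8}, {7}, {6} are disjoint, each induces a connected subgraph, and every pair is joined by at least one edge of G. Contracting each set to a single vertex therefore yields K_{4} as a minor, and since treewidth is minor-monotone, tw(G) ≥ tw(K_{4}) = 3. The upper and lower bounds meet at 3, so that is the treewidth.

Treewidth 3.
One optimal decomposition is:
Bags: B1 = {1, 2, 7, 8}  B2 = {2, 4, 7, 8}  B3 = {2, 6, 7, 8}  B4 = {2, 3, 7, 8}  B5 = {2, 5, 7, 8}
Tree: B1–B2, B2–B3, B3–B4, B4–B5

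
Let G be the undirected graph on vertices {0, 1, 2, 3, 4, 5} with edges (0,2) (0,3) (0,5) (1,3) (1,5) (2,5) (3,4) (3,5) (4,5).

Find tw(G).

A width-2 tree decomposition is:
Bags: B1 = {0, 3, 5}  B2 = {1, 3, 5}  B3 = {3, 4, 5}  B4 = {0, 2, 5}
Tree: B1–B2, B1–B3, B1–B4
Every bag has size at most 3, so the width is 3 − 1 = 2 and tw(G) ≤ 2. Conversely, {0, 2, 5} is a clique of size 3, and the vertices of any clique must share a bag in every tree decomposition; so some bag has ≥ 3 vertices and tw(G) ≥ 2. Hence tw(G) = 2 exactly.

2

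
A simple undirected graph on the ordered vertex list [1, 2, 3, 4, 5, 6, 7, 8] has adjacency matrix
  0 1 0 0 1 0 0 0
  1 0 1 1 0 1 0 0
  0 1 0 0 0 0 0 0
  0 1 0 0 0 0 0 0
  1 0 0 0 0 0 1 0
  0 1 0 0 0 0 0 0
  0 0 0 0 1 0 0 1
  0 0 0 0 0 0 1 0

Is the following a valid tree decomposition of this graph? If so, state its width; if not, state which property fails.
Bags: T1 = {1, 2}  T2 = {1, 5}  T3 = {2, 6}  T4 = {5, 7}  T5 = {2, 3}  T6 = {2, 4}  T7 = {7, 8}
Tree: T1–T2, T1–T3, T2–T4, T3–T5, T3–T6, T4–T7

Yes; width 1.

Checking the three conditions: (i) the bags cover all of {1, 2, 3, 4, 5, 6, 7, 8}; (ii) for each edge, some bag contains both endpoints; (iii) the bags containing any fixed vertex form a subtree. All hold, so the decomposition is valid with width 2 − 1 = 1.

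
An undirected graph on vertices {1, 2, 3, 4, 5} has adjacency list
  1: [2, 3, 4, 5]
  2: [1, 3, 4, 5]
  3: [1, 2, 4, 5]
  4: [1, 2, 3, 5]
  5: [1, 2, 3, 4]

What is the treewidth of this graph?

A width-4 tree decomposition is:
Bags: B1 = {1, 2, 3, 4, 5}
Tree: (single bag)
A single bag containing all 5 vertices is trivially a valid decomposition of width 4. On the other hand G contains the 5-clique {1, 2, 3, 4, 5}. A clique must lie in a single bag of any decomposition, so no decomposition can have width below 4. Therefore the treewidth is 4.

4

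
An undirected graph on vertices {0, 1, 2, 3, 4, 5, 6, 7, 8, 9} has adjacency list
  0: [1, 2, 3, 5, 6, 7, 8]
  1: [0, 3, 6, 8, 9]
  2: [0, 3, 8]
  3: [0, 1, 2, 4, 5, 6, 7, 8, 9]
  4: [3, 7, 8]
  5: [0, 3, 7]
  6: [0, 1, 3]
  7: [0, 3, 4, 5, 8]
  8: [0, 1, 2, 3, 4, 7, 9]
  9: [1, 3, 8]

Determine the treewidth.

A width-3 tree decomposition is:
Bags: B1 = {0, 1, 3, 6}  B2 = {0, 1, 3, 8}  B3 = {1, 3, 8, 9}  B4 = {0, 3, 7, 8}  B5 = {0, 3, 5, 7}  B6 = {3, 4, 7, 8}  B7 = {0, 2, 3, 8}
Tree: B1–B2, B2–B3, B2–B4, B4–B5, B4–B6, B4–B7
Every bag has size at most 4, so the width is 4 − 1 = 3 and tw(G) ≤ 3. On the other hand G contains the 4-clique {0, 1, 3, 8}. A clique must lie in a single bag of any decomposition, so no decomposition can have width below 3. Hence tw(G) = 3 exactly.

3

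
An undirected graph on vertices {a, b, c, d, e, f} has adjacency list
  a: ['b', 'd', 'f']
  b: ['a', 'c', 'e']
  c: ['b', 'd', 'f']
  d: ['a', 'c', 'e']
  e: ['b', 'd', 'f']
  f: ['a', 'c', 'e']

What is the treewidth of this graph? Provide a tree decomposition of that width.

Each bag holds 4 vertices, so the decomposition has width 3, which upper-bounds the treewidth. For the lower bound: the 4 vertex sets {a,d}, {e,f}, {b}, {c} are disjoint, each induces a connected subgraph, and every pair is joined by at least one edge of G. Contracting each set to a single vertex therefore yields K_{4} as a minor, and since treewidth is minor-monotone, tw(G) ≥ tw(K_{4}) = 3. Combining the bounds, tw(G) = 3.

Treewidth 3.
Bags: B1 = {a, b, d, f}  B2 = {b, d, e, f}  B3 = {b, c, d, f}
Tree: B1–B2, B2–B3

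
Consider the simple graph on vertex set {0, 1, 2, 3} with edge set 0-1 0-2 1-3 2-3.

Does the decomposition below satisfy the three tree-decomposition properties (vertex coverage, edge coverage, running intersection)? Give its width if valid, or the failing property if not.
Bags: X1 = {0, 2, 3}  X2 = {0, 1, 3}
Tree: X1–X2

Vertex coverage: the bags together contain {0, 1, 2, 3}, the full vertex set. Edge coverage: each edge of G has both endpoints in at least one bag. Running intersection: for every vertex, the bags containing it form a connected subtree. All three properties hold, so this is a valid tree decomposition of width max|bag| − 1 = 2, and hence tw(G) ≤ 2.

Yes; width 2.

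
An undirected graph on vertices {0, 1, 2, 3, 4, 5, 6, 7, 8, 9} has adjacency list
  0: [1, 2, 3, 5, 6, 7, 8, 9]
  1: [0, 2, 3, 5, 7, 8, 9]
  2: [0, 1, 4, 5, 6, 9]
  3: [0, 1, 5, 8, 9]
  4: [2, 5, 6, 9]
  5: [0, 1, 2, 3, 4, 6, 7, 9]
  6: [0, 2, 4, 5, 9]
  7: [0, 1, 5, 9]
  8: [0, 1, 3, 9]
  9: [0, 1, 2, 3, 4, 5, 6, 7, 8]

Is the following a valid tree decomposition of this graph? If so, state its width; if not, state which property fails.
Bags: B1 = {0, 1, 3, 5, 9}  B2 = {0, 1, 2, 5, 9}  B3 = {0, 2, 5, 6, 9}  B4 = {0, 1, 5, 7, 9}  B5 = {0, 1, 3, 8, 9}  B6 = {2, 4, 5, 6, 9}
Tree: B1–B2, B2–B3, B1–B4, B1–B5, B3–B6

Yes; width 4.

Vertex coverage: the bags together contain {0, 1, 2, 3, 4, 5, 6, 7, 8, 9}, the full vertex set. Edge coverage: each edge of G has both endpoints in at least one bag. Running intersection: for every vertex, the bags containing it form a connected subtree. All three properties hold, so this is a valid tree decomposition of width max|bag| − 1 = 4, and hence tw(G) ≤ 4.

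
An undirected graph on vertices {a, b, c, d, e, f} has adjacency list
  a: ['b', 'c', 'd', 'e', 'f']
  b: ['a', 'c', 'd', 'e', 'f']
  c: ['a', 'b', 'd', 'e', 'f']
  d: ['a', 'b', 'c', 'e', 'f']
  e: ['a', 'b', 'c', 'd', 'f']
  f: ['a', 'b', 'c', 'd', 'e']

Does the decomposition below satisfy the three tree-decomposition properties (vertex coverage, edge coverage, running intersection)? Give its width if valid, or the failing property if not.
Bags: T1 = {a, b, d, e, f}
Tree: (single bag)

A tree decomposition must satisfy three properties: every vertex lies in some bag; for every edge, both endpoints lie together in some bag; and for every vertex, the bags containing it form a connected subtree. Here vertex c appears in no bag, so the decomposition is invalid.

No — vertex c appears in no bag.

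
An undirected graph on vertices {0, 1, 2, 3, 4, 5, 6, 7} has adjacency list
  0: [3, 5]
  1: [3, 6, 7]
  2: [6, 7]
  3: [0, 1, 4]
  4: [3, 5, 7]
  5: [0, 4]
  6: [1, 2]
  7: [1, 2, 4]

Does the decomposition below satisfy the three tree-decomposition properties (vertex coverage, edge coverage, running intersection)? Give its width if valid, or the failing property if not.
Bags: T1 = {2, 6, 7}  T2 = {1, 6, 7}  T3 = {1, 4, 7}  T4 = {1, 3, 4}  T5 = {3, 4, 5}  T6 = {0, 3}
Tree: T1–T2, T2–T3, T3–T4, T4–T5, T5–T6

A tree decomposition must satisfy three properties: every vertex lies in some bag; for every edge, both endpoints lie together in some bag; and for every vertex, the bags containing it form a connected subtree. Here edge (5,0) lies in no bag, so the decomposition is invalid.

No — edge (5,0) lies in no bag.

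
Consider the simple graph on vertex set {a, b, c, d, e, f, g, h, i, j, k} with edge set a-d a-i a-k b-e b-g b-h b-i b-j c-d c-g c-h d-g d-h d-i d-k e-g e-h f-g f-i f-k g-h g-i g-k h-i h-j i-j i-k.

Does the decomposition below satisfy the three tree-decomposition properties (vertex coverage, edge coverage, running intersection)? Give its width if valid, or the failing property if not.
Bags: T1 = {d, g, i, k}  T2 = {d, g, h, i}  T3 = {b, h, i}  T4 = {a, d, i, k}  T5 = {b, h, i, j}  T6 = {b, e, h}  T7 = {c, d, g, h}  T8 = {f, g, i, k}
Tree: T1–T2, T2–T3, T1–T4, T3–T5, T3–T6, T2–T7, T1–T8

No — edge (g,b) lies in no bag.

A tree decomposition must satisfy three properties: every vertex lies in some bag; for every edge, both endpoints lie together in some bag; and for every vertex, the bags containing it form a connected subtree. Here edge (g,b) lies in no bag, so the decomposition is invalid.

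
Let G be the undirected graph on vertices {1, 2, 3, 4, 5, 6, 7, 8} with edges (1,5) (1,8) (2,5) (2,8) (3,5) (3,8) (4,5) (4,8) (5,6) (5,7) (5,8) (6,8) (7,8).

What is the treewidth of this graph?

2

A width-2 tree decomposition is:
Bags: B1 = {4, 5, 8}  B2 = {3, 5, 8}  B3 = {2, 5, 8}  B4 = {5, 6, 8}  B5 = {5, 7, 8}  B6 = {1, 5, 8}
Tree: B1–B2, B1–B3, B3–B4, B1–B5, B5–B6
Each bag holds 3 vertices, so the decomposition has width 2, which upper-bounds the treewidth. On the other hand G contains the 3-clique {1, 5, 8}. A clique must lie in a single bag of any decomposition, so no decomposition can have width below 2. Hence tw(G) = 2 exactly.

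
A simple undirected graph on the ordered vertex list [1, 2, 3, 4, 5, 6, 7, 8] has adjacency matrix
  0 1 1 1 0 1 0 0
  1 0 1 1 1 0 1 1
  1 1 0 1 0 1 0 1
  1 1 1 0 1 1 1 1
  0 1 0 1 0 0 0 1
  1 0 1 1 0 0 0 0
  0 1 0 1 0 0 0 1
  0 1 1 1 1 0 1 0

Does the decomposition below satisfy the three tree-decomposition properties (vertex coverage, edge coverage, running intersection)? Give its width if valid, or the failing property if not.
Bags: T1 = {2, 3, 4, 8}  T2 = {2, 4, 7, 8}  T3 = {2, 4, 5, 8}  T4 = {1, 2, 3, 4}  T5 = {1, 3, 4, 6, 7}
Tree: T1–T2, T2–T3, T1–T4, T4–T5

A tree decomposition must satisfy three properties: every vertex lies in some bag; for every edge, both endpoints lie together in some bag; and for every vertex, the bags containing it form a connected subtree. Here bags containing vertex 7 are not connected in the tree, so the decomposition is invalid.

No — bags containing vertex 7 are not connected in the tree.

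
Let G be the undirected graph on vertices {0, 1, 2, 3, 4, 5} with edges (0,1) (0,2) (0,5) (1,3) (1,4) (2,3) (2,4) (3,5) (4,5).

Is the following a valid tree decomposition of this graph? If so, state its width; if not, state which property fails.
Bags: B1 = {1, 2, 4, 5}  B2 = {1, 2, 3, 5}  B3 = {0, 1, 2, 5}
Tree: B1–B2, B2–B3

Yes; width 3.

Vertex coverage: the bags together contain {0, 1, 2, 3, 4, 5}, the full vertex set. Edge coverage: each edge of G has both endpoints in at least one bag. Running intersection: for every vertex, the bags containing it form a connected subtree. All three properties hold, so this is a valid tree decomposition of width max|bag| − 1 = 3, and hence tw(G) ≤ 3.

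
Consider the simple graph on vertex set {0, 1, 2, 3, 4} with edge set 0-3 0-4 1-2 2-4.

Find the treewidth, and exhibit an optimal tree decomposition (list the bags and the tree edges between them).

Treewidth 1.
One optimal decomposition is:
Bags: B1 = {0, 3}  B2 = {0, 4}  B3 = {2, 4}  B4 = {1, 2}
Tree: B1–B2, B2–B3, B3–B4

The largest bag has 2 vertices, giving width 1; this decomposition certifies tw(G) ≤ 1. Since G has at least one edge (e.g. 3–0), it is not an edgeless graph, so tw(G) ≥ 1. Hence tw(G) = 1 exactly.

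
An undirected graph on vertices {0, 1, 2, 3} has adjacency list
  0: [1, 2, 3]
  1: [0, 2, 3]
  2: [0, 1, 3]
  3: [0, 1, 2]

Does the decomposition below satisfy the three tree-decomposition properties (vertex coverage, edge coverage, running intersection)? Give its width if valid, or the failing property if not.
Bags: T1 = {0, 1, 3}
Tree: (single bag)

No — vertex 2 appears in no bag.

A tree decomposition must satisfy three properties: every vertex lies in some bag; for every edge, both endpoints lie together in some bag; and for every vertex, the bags containing it form a connected subtree. Here vertex 2 appears in no bag, so the decomposition is invalid.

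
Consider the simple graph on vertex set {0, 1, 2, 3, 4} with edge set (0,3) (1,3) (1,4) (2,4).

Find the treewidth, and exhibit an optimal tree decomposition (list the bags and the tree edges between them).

Treewidth 1.
One optimal decomposition is:
Bags: B1 = {0, 3}  B2 = {1, 3}  B3 = {1, 4}  B4 = {2, 4}
Tree: B1–B2, B2–B3, B3–B4

Each bag holds 2 vertices, so the decomposition has width 1, which upper-bounds the treewidth. Since G has at least one edge (e.g. 0–3), it is not an edgeless graph, so tw(G) ≥ 1. Combining the bounds, tw(G) = 1.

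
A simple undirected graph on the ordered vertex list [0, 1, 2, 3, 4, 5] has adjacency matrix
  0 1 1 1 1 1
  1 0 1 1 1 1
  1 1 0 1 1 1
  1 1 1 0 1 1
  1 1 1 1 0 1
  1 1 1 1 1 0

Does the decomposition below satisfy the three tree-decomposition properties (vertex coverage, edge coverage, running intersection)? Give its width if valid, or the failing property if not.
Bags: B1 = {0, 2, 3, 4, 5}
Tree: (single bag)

No — vertex 1 appears in no bag.

A tree decomposition must satisfy three properties: every vertex lies in some bag; for every edge, both endpoints lie together in some bag; and for every vertex, the bags containing it form a connected subtree. Here vertex 1 appears in no bag, so the decomposition is invalid.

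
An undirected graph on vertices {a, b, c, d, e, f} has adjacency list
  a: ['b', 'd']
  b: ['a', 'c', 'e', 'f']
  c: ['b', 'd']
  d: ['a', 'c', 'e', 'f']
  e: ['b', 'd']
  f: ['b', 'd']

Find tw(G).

2

A width-2 tree decomposition is:
Bags: B1 = {b, d, e}  B2 = {b, c, d}  B3 = {b, d, f}  B4 = {a, b, d}
Tree: B1–B2, B2–B3, B3–B4
Every bag has size at most 3, so the width is 3 − 1 = 2 and tw(G) ≤ 2. For the lower bound, G contains the cycle b–e–d–c–b, so G is not a forest; only forests have treewidth ≤ 1, hence tw(G) ≥ 2. Therefore the treewidth is 2.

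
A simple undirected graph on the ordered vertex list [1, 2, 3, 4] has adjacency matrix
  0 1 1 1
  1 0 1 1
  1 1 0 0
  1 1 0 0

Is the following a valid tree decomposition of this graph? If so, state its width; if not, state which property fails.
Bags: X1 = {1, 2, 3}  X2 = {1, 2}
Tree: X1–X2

A tree decomposition must satisfy three properties: every vertex lies in some bag; for every edge, both endpoints lie together in some bag; and for every vertex, the bags containing it form a connected subtree. Here vertex 4 appears in no bag, so the decomposition is invalid.

No — vertex 4 appears in no bag.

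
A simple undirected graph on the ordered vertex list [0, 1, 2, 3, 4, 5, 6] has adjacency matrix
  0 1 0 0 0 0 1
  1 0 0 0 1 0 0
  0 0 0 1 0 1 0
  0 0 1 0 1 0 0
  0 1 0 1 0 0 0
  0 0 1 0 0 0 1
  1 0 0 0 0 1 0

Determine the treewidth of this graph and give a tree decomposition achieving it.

Each bag holds 3 vertices, so the decomposition has width 2, which upper-bounds the treewidth. The edges 6–5–2–3–4–1–0–6 form a cycle, so G is not a tree and its treewidth is at least 2. The upper and lower bounds meet at 2, so that is the treewidth.

Treewidth 2.
Bags: B1 = {2, 5, 6}  B2 = {2, 3, 6}  B3 = {3, 4, 6}  B4 = {1, 4, 6}  B5 = {0, 1, 6}
Tree: B1–B2, B2–B3, B3–B4, B4–B5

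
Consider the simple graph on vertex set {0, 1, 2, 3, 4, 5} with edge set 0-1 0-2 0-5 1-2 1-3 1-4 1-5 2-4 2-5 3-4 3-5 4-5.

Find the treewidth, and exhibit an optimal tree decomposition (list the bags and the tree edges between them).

Treewidth 3.
One such decomposition:
Bags: B1 = {1, 2, 4, 5}  B2 = {1, 3, 4, 5}  B3 = {0, 1, 2, 5}
Tree: B1–B2, B1–B3

The largest bag has 4 vertices, giving width 3; this decomposition certifies tw(G) ≤ 3. For the lower bound, the 4 vertices {0, 1, 2, 5} are pairwise adjacent, and any tree decomposition puts a clique entirely inside one bag — forcing width ≥ 3. Combining the bounds, tw(G) = 3.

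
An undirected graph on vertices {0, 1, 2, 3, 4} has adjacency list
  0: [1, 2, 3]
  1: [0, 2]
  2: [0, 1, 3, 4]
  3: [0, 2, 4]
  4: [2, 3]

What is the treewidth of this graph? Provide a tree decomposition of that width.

The largest bag has 3 vertices, giving width 2; this decomposition certifies tw(G) ≤ 2. For the lower bound, the 3 vertices {0, 1, 2} are pairwise adjacent, and any tree decomposition puts a clique entirely inside one bag — forcing width ≥ 2. Hence tw(G) = 2 exactly.

Treewidth 2.
Bags: B1 = {0, 2, 3}  B2 = {2, 3, 4}  B3 = {0, 1, 2}
Tree: B1–B2, B1–B3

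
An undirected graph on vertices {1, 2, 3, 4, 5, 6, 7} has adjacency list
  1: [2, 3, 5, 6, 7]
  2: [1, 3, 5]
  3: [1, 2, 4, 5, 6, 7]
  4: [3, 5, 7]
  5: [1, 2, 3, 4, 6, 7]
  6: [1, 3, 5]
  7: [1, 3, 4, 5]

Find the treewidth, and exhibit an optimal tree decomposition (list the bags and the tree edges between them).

Each bag holds 4 vertices, so the decomposition has width 3, which upper-bounds the treewidth. Conversely, {1, 2, 3, 5} is a clique of size 4, and the vertices of any clique must share a bag in every tree decomposition; so some bag has ≥ 4 vertices and tw(G) ≥ 3. Therefore the treewidth is 3.

Treewidth 3.
One optimal decomposition is:
Bags: B1 = {1, 3, 5, 7}  B2 = {1, 3, 5, 6}  B3 = {3, 4, 5, 7}  B4 = {1, 2, 3, 5}
Tree: B1–B2, B1–B3, B2–B4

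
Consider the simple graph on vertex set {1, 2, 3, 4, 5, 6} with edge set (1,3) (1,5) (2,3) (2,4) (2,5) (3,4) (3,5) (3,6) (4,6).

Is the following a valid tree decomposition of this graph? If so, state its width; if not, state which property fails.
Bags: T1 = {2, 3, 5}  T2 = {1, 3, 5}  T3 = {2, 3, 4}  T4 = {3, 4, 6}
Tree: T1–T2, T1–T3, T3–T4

Every vertex of G appears in some bag (union = {1, 2, 3, 4, 5, 6}); every edge is covered by a bag; and for each vertex v the set of bags containing v is connected in the bag tree. The decomposition is therefore valid. The largest bag has 3 vertices, so the width is 2.

Yes; width 2.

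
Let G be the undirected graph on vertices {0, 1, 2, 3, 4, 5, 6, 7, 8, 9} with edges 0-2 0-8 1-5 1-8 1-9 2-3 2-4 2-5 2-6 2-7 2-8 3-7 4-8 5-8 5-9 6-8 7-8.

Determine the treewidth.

A width-2 tree decomposition is:
Bags: B1 = {2, 5, 8}  B2 = {1, 5, 8}  B3 = {2, 6, 8}  B4 = {1, 5, 9}  B5 = {2, 7, 8}  B6 = {2, 4, 8}  B7 = {0, 2, 8}  B8 = {2, 3, 7}
Tree: B1–B2, B1–B3, B2–B4, B1–B5, B3–B6, B1–B7, B5–B8
Every bag has size at most 3, so the width is 3 − 1 = 2 and tw(G) ≤ 2. For the lower bound, the 3 vertices {1, 5, 8} are pairwise adjacent, and any tree decomposition puts a clique entirely inside one bag — forcing width ≥ 2. Hence tw(G) = 2 exactly.

2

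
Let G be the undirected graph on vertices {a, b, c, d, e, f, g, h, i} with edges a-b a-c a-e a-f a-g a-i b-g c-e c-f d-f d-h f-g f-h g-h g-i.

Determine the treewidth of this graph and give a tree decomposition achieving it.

The largest bag has 3 vertices, giving width 2; this decomposition certifies tw(G) ≤ 2. For the lower bound, the 3 vertices {d, f, h} are pairwise adjacent, and any tree decomposition puts a clique entirely inside one bag — forcing width ≥ 2. Combining the bounds, tw(G) = 2.

Treewidth 2.
One optimal decomposition is:
Bags: B1 = {a, c, f}  B2 = {a, f, g}  B3 = {f, g, h}  B4 = {a, b, g}  B5 = {a, c, e}  B6 = {d, f, h}  B7 = {a, g, i}
Tree: B1–B2, B2–B3, B2–B4, B1–B5, B3–B6, B4–B7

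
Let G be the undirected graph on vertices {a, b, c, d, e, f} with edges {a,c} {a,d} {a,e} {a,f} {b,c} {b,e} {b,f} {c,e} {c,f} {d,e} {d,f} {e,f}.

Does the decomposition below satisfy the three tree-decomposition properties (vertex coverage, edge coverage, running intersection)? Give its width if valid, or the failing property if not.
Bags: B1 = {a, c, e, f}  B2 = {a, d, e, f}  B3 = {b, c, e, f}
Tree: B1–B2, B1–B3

Vertex coverage: the bags together contain {a, b, c, d, e, f}, the full vertex set. Edge coverage: each edge of G has both endpoints in at least one bag. Running intersection: for every vertex, the bags containing it form a connected subtree. All three properties hold, so this is a valid tree decomposition of width max|bag| − 1 = 3, and hence tw(G) ≤ 3.

Yes; width 3.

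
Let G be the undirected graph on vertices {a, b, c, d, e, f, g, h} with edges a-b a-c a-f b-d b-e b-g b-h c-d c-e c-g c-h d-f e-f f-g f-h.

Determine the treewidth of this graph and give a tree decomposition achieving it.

Each bag holds 4 vertices, so the decomposition has width 3, which upper-bounds the treewidth. For the lower bound: the 4 vertex sets {a,f}, {c,e}, {b}, {h} are disjoint, each induces a connected subgraph, and every pair is joined by at least one edge of G. Contracting each set to a single vertex therefore yields K_{4} as a minor, and since treewidth is minor-monotone, tw(G) ≥ tw(K_{4}) = 3. Combining the bounds, tw(G) = 3.

Treewidth 3.
One optimal decomposition is:
Bags: B1 = {a, b, c, f}  B2 = {b, c, e, f}  B3 = {b, c, f, h}  B4 = {b, c, f, g}  B5 = {b, c, d, f}
Tree: B1–B2, B2–B3, B3–B4, B4–B5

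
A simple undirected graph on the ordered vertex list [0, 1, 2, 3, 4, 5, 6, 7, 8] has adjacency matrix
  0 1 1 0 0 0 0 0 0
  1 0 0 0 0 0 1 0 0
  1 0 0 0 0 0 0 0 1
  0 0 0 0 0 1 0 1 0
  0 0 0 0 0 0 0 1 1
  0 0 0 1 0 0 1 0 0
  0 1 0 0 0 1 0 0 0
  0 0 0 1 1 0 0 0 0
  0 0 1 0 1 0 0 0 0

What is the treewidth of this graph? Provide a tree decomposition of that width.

Treewidth 2.
One such decomposition:
Bags: B1 = {0, 1, 2}  B2 = {1, 2, 8}  B3 = {1, 4, 8}  B4 = {1, 4, 7}  B5 = {1, 3, 7}  B6 = {1, 3, 5}  B7 = {1, 5, 6}
Tree: B1–B2, B2–B3, B3–B4, B4–B5, B5–B6, B6–B7

Every bag has size at most 3, so the width is 3 − 1 = 2 and tw(G) ≤ 2. For the lower bound, G contains the cycle 1–0–2–8–4–7–3–5–6–1, so G is not a forest; only forests have treewidth ≤ 1, hence tw(G) ≥ 2. Hence tw(G) = 2 exactly.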